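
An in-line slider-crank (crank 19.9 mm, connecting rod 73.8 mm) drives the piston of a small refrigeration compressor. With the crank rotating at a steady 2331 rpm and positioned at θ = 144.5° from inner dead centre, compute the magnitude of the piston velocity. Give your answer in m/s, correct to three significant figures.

ω = 2π·2331/60 = 244.1 rad/s
For an in-line slider-crank, x = r cosθ + √(L² − r² sin²θ), so v = −rω sinθ·[1 + r cosθ/√(L² − r² sin²θ)].
With r = 0.0199 m, L = 0.0738 m, θ = 144.5°: √(L² − r² sin²θ) = 0.07289 m.
v = −0.0199·244.1·0.58070·[1 + 0.0199·-0.81412/0.07289] = -2.1939 m/s.
|v| = 2.1939 m/s.

2.19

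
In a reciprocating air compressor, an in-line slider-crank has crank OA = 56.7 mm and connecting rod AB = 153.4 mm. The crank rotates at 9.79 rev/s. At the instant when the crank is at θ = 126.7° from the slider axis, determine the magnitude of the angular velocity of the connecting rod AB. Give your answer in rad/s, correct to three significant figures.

ω = 61.51 rad/s (converted from 9.79 rev/s).
The rod makes angle φ with the slider axis where L sinφ = r sinθ; differentiating, L cosφ·φ̇ = r ω cosθ.
L cosφ = √(L² − r² sin²θ) = 0.14651 m.
|ω_rod| = r ω |cosθ| / √(L² − r² sin²θ) = 0.0567·61.51·0.59763/0.14651 = 14.227 rad/s.

14.2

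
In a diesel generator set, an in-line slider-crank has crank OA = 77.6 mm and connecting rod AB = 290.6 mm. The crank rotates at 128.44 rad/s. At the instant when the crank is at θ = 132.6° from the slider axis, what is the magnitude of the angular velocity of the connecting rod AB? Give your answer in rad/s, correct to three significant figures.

23.7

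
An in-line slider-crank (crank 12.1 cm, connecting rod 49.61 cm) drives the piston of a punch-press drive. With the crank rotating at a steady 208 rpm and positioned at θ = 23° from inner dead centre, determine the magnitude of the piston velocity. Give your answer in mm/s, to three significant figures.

1260

ω = 2π·208/60 = 21.78 rad/s
For an in-line slider-crank, x = r cosθ + √(L² − r² sin²θ), so v = −rω sinθ·[1 + r cosθ/√(L² − r² sin²θ)].
With r = 0.121 m, L = 0.4961 m, θ = 23°: √(L² − r² sin²θ) = 0.49384 m.
v = −0.121·21.78·0.39073·[1 + 0.121·0.92050/0.49384] = -1.2621 m/s.
|v| = 1.2621 m/s = 1262.1 mm/s.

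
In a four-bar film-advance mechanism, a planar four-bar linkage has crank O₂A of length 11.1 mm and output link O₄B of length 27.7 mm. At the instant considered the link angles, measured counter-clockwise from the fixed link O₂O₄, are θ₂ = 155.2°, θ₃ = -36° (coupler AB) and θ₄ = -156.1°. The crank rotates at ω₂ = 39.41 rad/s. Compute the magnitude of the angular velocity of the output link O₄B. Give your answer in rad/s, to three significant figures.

ω₂ = 39.41 rad/s
Differentiating the loop-closure r₂e^{iθ₂}+r₃e^{iθ₃}=r₁+r₄e^{iθ₄} gives r₂ω₂e^{iθ₂}+r₃ω₃e^{iθ₃}=r₄ω₄e^{iθ₄}.
Eliminating the other unknown: ω₄ = r₂ω₂ sin(θ₂−θ₃) / [r₄ sin(θ₄−θ₃)].
Numerator sine = -0.19423; denominator sine = -0.86515.
Result = 0.0111·39.41·(-0.19423) / (0.0277·(-0.86515)) = +3.5455 rad/s; magnitude 3.5455 rad/s.

3.55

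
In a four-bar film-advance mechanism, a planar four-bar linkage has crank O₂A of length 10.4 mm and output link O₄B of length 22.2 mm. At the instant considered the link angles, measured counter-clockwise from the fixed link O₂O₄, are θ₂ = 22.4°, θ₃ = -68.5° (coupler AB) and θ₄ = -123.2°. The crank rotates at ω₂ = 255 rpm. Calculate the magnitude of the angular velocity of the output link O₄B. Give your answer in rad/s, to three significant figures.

ω₂ = 26.7 rad/s (from 255 rpm).
Differentiating the loop-closure r₂e^{iθ₂}+r₃e^{iθ₃}=r₁+r₄e^{iθ₄} gives r₂ω₂e^{iθ₂}+r₃ω₃e^{iθ₃}=r₄ω₄e^{iθ₄}.
Eliminating the other unknown: ω₄ = r₂ω₂ sin(θ₂−θ₃) / [r₄ sin(θ₄−θ₃)].
Numerator sine = +0.99988; denominator sine = -0.81614.
Result = 0.0104·26.7·(+0.99988) / (0.0222·(-0.81614)) = -15.326 rad/s; magnitude 15.326 rad/s.

15.3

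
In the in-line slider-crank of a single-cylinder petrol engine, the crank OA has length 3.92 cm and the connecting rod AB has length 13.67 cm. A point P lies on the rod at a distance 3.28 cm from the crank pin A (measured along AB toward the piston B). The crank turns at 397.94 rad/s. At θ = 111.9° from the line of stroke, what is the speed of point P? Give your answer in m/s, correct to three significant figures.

ω = 397.9 rad/s.  Crank-pin speed |V_A| = rω = 15.599 m/s, perpendicular to OA.
Rod angle: sinφ = −(r/L) sinθ ⇒ φ = -15.430°; ω_rod = −rω cosθ/√(L²−r²sin²θ) = +44.154 rad/s.
V_P = V_A + ω_rod × AP, with AP = 0.0328 m along the rod.
Components: V_Px = −rω sinθ − a·ω_rod·sinφ = -14.088 m/s;  V_Py = rω cosθ + a·ω_rod·cosφ = -4.4223 m/s.
|V_P| = √(V_Px² + V_Py²) = 14.766 m/s.

14.8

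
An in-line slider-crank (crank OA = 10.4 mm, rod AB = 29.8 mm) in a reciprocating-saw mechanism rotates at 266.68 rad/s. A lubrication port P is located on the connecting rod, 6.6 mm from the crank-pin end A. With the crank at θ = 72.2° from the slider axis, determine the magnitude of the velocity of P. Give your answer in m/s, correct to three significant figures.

2.79

ω = 266.7 rad/s.  Crank-pin speed |V_A| = rω = 2.7735 m/s, perpendicular to OA.
Rod angle: sinφ = −(r/L) sinθ ⇒ φ = -19.408°; ω_rod = −rω cosθ/√(L²−r²sin²θ) = -30.165 rad/s.
V_P = V_A + ω_rod × AP, with AP = 0.0066 m along the rod.
Components: V_Px = −rω sinθ − a·ω_rod·sinφ = -2.7069 m/s;  V_Py = rω cosθ + a·ω_rod·cosφ = +0.66006 m/s.
|V_P| = √(V_Px² + V_Py²) = 2.7862 m/s.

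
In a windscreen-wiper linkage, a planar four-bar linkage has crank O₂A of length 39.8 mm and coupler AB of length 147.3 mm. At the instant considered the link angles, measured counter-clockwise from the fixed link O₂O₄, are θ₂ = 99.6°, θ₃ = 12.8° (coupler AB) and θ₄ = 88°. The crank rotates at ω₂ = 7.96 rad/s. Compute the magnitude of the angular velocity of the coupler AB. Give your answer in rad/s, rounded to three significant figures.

0.447

ω₂ = 7.96 rad/s
Differentiating the loop-closure r₂e^{iθ₂}+r₃e^{iθ₃}=r₁+r₄e^{iθ₄} gives r₂ω₂e^{iθ₂}+r₃ω₃e^{iθ₃}=r₄ω₄e^{iθ₄}.
Eliminating the other unknown: ω₃ = r₂ω₂ sin(θ₄−θ₂) / [r₃ sin(θ₃−θ₄)].
Numerator sine = -0.20108; denominator sine = -0.96682.
Result = 0.0398·7.96·(-0.20108) / (0.1473·(-0.96682)) = +0.44731 rad/s; magnitude 0.44731 rad/s.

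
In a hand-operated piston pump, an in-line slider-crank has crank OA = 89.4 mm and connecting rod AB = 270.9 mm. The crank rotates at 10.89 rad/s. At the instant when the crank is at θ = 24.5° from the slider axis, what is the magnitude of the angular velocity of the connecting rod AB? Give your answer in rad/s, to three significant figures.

3.30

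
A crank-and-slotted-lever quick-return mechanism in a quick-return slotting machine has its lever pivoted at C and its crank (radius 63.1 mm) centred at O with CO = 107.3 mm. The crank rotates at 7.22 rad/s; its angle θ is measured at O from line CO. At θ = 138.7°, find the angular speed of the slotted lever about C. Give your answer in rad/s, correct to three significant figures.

ω = 7.22 rad/s
Crank pin A relative to C: A = (d + r cosθ, r sinθ); lever angle φ = atan2(r sinθ, d + r cosθ).
Differentiating tanφ: φ̇ = rω(d cosθ + r)/(d² + r² + 2dr cosθ).
d² + r² + 2dr cosθ = |CA|² = 0.00532184 m²;  d cosθ + r = -0.017511 m.
|ω_lever| = |0.0631·7.22·-0.017511| / 0.00532184 = 1.499 rad/s.

1.50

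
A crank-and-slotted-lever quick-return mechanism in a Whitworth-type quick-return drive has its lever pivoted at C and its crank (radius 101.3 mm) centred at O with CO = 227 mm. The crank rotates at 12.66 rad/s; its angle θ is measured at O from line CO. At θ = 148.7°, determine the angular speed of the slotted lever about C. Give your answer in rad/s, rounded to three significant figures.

5.28

ω = 12.66 rad/s
Crank pin A relative to C: A = (d + r cosθ, r sinθ); lever angle φ = atan2(r sinθ, d + r cosθ).
Differentiating tanφ: φ̇ = rω(d cosθ + r)/(d² + r² + 2dr cosθ).
d² + r² + 2dr cosθ = |CA|² = 0.022494 m²;  d cosθ + r = -0.092662 m.
|ω_lever| = |0.1013·12.66·-0.092662| / 0.022494 = 5.283 rad/s.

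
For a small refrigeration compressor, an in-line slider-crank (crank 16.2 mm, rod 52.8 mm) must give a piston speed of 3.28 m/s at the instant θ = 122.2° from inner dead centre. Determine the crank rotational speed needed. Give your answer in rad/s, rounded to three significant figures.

For an in-line slider-crank, |v_piston| = rω|sinθ|·[1 + r cosθ/√(L² − r² sin²θ)].
With r = 0.0162 m, L = 0.0528 m, θ = 122.2°: the bracketed kinematic factor |dx/dθ| = 0.011387 m.
ω = v/|dx/dθ| = 3.28/0.011387 = 288.04 rad/s.

288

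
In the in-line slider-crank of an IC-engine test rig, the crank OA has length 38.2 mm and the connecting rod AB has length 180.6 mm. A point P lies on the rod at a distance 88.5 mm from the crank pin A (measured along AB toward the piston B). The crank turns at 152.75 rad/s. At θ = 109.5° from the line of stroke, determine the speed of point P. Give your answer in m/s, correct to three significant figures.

5.40

ω = 152.8 rad/s.  Crank-pin speed |V_A| = rω = 5.8351 m/s, perpendicular to OA.
Rod angle: sinφ = −(r/L) sinθ ⇒ φ = -11.501°; ω_rod = −rω cosθ/√(L²−r²sin²θ) = +11.006 rad/s.
V_P = V_A + ω_rod × AP, with AP = 0.0885 m along the rod.
Components: V_Px = −rω sinθ − a·ω_rod·sinφ = -5.3062 m/s;  V_Py = rω cosθ + a·ω_rod·cosφ = -0.9933 m/s.
|V_P| = √(V_Px² + V_Py²) = 5.3983 m/s.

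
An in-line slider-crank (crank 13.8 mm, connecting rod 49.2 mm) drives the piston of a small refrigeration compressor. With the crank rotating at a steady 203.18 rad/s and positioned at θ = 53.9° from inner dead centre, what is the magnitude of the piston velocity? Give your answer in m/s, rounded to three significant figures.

2.65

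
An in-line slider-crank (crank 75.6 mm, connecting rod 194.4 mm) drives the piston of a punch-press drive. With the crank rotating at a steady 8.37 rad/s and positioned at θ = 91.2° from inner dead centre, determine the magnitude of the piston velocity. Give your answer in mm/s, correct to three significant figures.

627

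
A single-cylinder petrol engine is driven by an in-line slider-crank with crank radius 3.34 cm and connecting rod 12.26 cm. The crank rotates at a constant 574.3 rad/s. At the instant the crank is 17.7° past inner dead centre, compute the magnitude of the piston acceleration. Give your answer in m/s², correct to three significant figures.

ω = 574.3 rad/s
x(θ) = r cosθ + √(L² − r² sin²θ); with ω constant, a = ω²·d²x/dθ².
d²x/dθ² = −r cosθ − r²(cos2θ)/√u − r⁴ sin²2θ/(4u^{3/2}),  u = L² − r² sin²θ = 0.0149276 m².
Substituting r = 0.0334 m, L = 0.1226 m, θ = 17.7°: d²x/dθ² = -0.039319 m.
a = ω²·d²x/dθ² = (574.3)²·(-0.039319) = -12968 m/s²;  |a| = 12968 m/s².

13000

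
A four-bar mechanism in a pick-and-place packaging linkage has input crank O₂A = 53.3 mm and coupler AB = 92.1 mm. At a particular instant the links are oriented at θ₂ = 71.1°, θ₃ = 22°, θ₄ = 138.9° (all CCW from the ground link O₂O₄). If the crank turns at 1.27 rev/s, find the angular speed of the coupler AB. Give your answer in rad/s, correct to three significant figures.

4.79

ω₂ = 7.98 rad/s (from 1.27 rev/s).
Differentiating the loop-closure r₂e^{iθ₂}+r₃e^{iθ₃}=r₁+r₄e^{iθ₄} gives r₂ω₂e^{iθ₂}+r₃ω₃e^{iθ₃}=r₄ω₄e^{iθ₄}.
Eliminating the other unknown: ω₃ = r₂ω₂ sin(θ₄−θ₂) / [r₃ sin(θ₃−θ₄)].
Numerator sine = +0.92587; denominator sine = -0.89180.
Result = 0.0533·7.98·(+0.92587) / (0.0921·(-0.89180)) = -4.7944 rad/s; magnitude 4.7944 rad/s.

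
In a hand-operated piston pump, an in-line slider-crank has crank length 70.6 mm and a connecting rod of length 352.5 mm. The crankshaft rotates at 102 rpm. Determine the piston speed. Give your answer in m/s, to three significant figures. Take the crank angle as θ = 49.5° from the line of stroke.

0.649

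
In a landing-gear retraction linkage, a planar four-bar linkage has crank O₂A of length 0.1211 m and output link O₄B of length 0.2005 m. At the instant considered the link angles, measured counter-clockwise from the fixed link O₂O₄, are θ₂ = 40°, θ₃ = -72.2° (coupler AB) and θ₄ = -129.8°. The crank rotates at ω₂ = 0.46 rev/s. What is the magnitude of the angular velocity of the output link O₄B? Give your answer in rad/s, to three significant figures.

ω₂ = 2.89 rad/s (from 0.46 rev/s).
Differentiating the loop-closure r₂e^{iθ₂}+r₃e^{iθ₃}=r₁+r₄e^{iθ₄} gives r₂ω₂e^{iθ₂}+r₃ω₃e^{iθ₃}=r₄ω₄e^{iθ₄}.
Eliminating the other unknown: ω₄ = r₂ω₂ sin(θ₂−θ₃) / [r₄ sin(θ₄−θ₃)].
Numerator sine = +0.92587; denominator sine = -0.84433.
Result = 0.1211·2.89·(+0.92587) / (0.2005·(-0.84433)) = -1.9143 rad/s; magnitude 1.9143 rad/s.

1.91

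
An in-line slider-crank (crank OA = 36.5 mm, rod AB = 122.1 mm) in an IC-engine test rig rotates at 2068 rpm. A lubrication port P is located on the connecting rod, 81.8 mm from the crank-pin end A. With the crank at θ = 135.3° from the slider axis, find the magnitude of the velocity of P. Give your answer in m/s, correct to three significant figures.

ω = 216.6 rad/s.  Crank-pin speed |V_A| = rω = 7.9045 m/s, perpendicular to OA.
Rod angle: sinφ = −(r/L) sinθ ⇒ φ = -12.138°; ω_rod = −rω cosθ/√(L²−r²sin²θ) = +47.068 rad/s.
V_P = V_A + ω_rod × AP, with AP = 0.0818 m along the rod.
Components: V_Px = −rω sinθ − a·ω_rod·sinφ = -4.7504 m/s;  V_Py = rω cosθ + a·ω_rod·cosφ = -1.8544 m/s.
|V_P| = √(V_Px² + V_Py²) = 5.0995 m/s.

5.10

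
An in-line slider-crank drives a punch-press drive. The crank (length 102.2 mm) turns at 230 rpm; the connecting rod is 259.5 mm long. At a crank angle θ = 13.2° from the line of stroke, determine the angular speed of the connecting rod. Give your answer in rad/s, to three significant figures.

ω = 24.09 rad/s (converted from 230 rpm).
The rod makes angle φ with the slider axis where L sinφ = r sinθ; differentiating, L cosφ·φ̇ = r ω cosθ.
L cosφ = √(L² − r² sin²θ) = 0.25845 m.
|ω_rod| = r ω |cosθ| / √(L² − r² sin²θ) = 0.1022·24.09·0.97358/0.25845 = 9.2727 rad/s.

9.27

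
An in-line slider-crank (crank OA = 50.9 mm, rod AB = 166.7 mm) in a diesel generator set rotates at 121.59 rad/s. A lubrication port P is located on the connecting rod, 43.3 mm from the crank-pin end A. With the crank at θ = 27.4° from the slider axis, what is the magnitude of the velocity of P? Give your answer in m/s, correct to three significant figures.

5.08

ω = 121.6 rad/s.  Crank-pin speed |V_A| = rω = 6.1889 m/s, perpendicular to OA.
Rod angle: sinφ = −(r/L) sinθ ⇒ φ = -8.078°; ω_rod = −rω cosθ/√(L²−r²sin²θ) = -33.291 rad/s.
V_P = V_A + ω_rod × AP, with AP = 0.0433 m along the rod.
Components: V_Px = −rω sinθ − a·ω_rod·sinφ = -3.0507 m/s;  V_Py = rω cosθ + a·ω_rod·cosφ = +4.0674 m/s.
|V_P| = √(V_Px² + V_Py²) = 5.0843 m/s.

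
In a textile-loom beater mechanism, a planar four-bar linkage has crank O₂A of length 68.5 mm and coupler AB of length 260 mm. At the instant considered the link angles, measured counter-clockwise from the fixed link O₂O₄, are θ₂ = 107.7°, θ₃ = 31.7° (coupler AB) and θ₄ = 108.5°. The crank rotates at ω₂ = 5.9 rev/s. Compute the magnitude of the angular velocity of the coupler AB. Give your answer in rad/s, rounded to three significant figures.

ω₂ = 37.07 rad/s (from 5.9 rev/s).
Differentiating the loop-closure r₂e^{iθ₂}+r₃e^{iθ₃}=r₁+r₄e^{iθ₄} gives r₂ω₂e^{iθ₂}+r₃ω₃e^{iθ₃}=r₄ω₄e^{iθ₄}.
Eliminating the other unknown: ω₃ = r₂ω₂ sin(θ₄−θ₂) / [r₃ sin(θ₃−θ₄)].
Numerator sine = +0.01396; denominator sine = -0.97358.
Result = 0.0685·37.07·(+0.01396) / (0.26·(-0.97358)) = -0.14007 rad/s; magnitude 0.14007 rad/s.

0.140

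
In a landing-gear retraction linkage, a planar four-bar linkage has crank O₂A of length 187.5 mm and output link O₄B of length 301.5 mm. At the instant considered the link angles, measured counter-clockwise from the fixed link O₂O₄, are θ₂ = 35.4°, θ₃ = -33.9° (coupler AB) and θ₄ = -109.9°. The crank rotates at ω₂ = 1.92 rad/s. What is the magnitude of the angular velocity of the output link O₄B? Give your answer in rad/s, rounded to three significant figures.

ω₂ = 1.92 rad/s
Differentiating the loop-closure r₂e^{iθ₂}+r₃e^{iθ₃}=r₁+r₄e^{iθ₄} gives r₂ω₂e^{iθ₂}+r₃ω₃e^{iθ₃}=r₄ω₄e^{iθ₄}.
Eliminating the other unknown: ω₄ = r₂ω₂ sin(θ₂−θ₃) / [r₄ sin(θ₄−θ₃)].
Numerator sine = +0.93544; denominator sine = -0.97030.
Result = 0.1875·1.92·(+0.93544) / (0.3015·(-0.97030)) = -1.1511 rad/s; magnitude 1.1511 rad/s.

1.15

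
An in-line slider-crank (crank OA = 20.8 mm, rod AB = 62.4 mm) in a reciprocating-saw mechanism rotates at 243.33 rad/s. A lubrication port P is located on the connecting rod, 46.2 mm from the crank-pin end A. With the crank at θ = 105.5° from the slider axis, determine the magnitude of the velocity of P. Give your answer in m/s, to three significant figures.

4.55

ω = 243.3 rad/s.  Crank-pin speed |V_A| = rω = 5.0613 m/s, perpendicular to OA.
Rod angle: sinφ = −(r/L) sinθ ⇒ φ = -18.736°; ω_rod = −rω cosθ/√(L²−r²sin²θ) = +22.889 rad/s.
V_P = V_A + ω_rod × AP, with AP = 0.0462 m along the rod.
Components: V_Px = −rω sinθ − a·ω_rod·sinφ = -4.5375 m/s;  V_Py = rω cosθ + a·ω_rod·cosφ = -0.35115 m/s.
|V_P| = √(V_Px² + V_Py²) = 4.5511 m/s.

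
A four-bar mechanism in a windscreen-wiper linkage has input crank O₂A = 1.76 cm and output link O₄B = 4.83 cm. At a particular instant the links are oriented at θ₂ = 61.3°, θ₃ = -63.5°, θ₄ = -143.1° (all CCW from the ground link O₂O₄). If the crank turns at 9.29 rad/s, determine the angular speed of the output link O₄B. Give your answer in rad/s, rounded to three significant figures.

2.83

ω₂ = 9.29 rad/s
Differentiating the loop-closure r₂e^{iθ₂}+r₃e^{iθ₃}=r₁+r₄e^{iθ₄} gives r₂ω₂e^{iθ₂}+r₃ω₃e^{iθ₃}=r₄ω₄e^{iθ₄}.
Eliminating the other unknown: ω₄ = r₂ω₂ sin(θ₂−θ₃) / [r₄ sin(θ₄−θ₃)].
Numerator sine = +0.82115; denominator sine = -0.98357.
Result = 0.0176·9.29·(+0.82115) / (0.0483·(-0.98357)) = -2.8262 rad/s; magnitude 2.8262 rad/s.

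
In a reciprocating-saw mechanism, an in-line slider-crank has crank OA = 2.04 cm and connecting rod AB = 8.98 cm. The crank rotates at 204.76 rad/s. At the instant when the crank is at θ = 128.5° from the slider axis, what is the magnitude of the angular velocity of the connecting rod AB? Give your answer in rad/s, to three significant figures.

29.4

ω = 204.8 rad/s
The rod makes angle φ with the slider axis where L sinφ = r sinθ; differentiating, L cosφ·φ̇ = r ω cosθ.
L cosφ = √(L² − r² sin²θ) = 0.088369 m.
|ω_rod| = r ω |cosθ| / √(L² − r² sin²θ) = 0.0204·204.8·0.62251/0.088369 = 29.425 rad/s.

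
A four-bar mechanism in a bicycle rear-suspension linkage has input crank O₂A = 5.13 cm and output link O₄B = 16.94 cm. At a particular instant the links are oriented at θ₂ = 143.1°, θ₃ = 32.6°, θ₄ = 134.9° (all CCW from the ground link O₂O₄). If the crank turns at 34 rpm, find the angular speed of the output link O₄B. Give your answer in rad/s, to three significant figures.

1.03

ω₂ = 3.56 rad/s (from 34 rpm).
Differentiating the loop-closure r₂e^{iθ₂}+r₃e^{iθ₃}=r₁+r₄e^{iθ₄} gives r₂ω₂e^{iθ₂}+r₃ω₃e^{iθ₃}=r₄ω₄e^{iθ₄}.
Eliminating the other unknown: ω₄ = r₂ω₂ sin(θ₂−θ₃) / [r₄ sin(θ₄−θ₃)].
Numerator sine = +0.93667; denominator sine = +0.97705.
Result = 0.0513·3.56·(+0.93667) / (0.1694·(+0.97705)) = +1.0337 rad/s; magnitude 1.0337 rad/s.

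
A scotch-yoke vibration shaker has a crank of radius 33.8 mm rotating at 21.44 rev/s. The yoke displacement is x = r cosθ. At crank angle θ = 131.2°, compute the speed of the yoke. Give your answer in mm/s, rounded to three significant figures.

ω = 134.7 rad/s (from 21.44 rev/s).
x = r cosθ ⇒ ẋ = −rω sinθ.
|v| = rω|sinθ| = 0.0338·134.7·|sin 131.2°| = 3.4259 m/s = 3425.9 mm/s.

3430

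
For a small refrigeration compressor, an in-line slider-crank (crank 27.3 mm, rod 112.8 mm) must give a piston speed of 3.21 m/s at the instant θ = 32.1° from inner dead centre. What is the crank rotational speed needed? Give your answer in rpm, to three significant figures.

1750

For an in-line slider-crank, |v_piston| = rω|sinθ|·[1 + r cosθ/√(L² − r² sin²θ)].
With r = 0.0273 m, L = 0.1128 m, θ = 32.1°: the bracketed kinematic factor |dx/dθ| = 0.017506 m.
ω = v/|dx/dθ| = 3.21/0.017506 = 183.36 rad/s.
N = 60ω/(2π) = 1751 rpm.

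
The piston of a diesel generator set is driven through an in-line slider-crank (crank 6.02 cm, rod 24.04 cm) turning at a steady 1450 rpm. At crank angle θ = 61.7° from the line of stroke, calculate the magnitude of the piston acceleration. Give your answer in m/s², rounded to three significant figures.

ω = 2π·1450/60 = 151.8 rad/s
x(θ) = r cosθ + √(L² − r² sin²θ); with ω constant, a = ω²·d²x/dθ².
d²x/dθ² = −r cosθ − r²(cos2θ)/√u − r⁴ sin²2θ/(4u^{3/2}),  u = L² − r² sin²θ = 0.0549827 m².
Substituting r = 0.0602 m, L = 0.2404 m, θ = 61.7°: d²x/dθ² = -0.02021 m.
a = ω²·d²x/dθ² = (151.8)²·(-0.02021) = -465.97 m/s²;  |a| = 465.97 m/s².

466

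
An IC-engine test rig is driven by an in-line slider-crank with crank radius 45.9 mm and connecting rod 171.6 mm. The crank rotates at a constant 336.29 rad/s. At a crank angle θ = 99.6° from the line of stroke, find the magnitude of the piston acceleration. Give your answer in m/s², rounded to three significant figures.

2220

ω = 336.3 rad/s
x(θ) = r cosθ + √(L² − r² sin²θ); with ω constant, a = ω²·d²x/dθ².
d²x/dθ² = −r cosθ − r²(cos2θ)/√u − r⁴ sin²2θ/(4u^{3/2}),  u = L² − r² sin²θ = 0.0273983 m².
Substituting r = 0.0459 m, L = 0.1716 m, θ = 99.6°: d²x/dθ² = +0.019648 m.
a = ω²·d²x/dθ² = (336.3)²·(+0.019648) = +2222 m/s²;  |a| = 2222 m/s².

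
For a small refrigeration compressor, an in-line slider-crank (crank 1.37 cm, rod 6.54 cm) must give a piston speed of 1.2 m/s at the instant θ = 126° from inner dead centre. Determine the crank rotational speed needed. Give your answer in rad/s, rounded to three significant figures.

124

For an in-line slider-crank, |v_piston| = rω|sinθ|·[1 + r cosθ/√(L² − r² sin²θ)].
With r = 0.0137 m, L = 0.0654 m, θ = 126°: the bracketed kinematic factor |dx/dθ| = 0.0096988 m.
ω = v/|dx/dθ| = 1.2/0.0096988 = 123.73 rad/s.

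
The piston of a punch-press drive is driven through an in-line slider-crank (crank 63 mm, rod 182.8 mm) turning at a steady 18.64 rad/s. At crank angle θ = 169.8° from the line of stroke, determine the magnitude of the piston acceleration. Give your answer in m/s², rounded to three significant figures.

14.4

ω = 18.64 rad/s
x(θ) = r cosθ + √(L² − r² sin²θ); with ω constant, a = ω²·d²x/dθ².
d²x/dθ² = −r cosθ − r²(cos2θ)/√u − r⁴ sin²2θ/(4u^{3/2}),  u = L² − r² sin²θ = 0.0332914 m².
Substituting r = 0.063 m, L = 0.1828 m, θ = 169.8°: d²x/dθ² = +0.041537 m.
a = ω²·d²x/dθ² = (18.64)²·(+0.041537) = +14.432 m/s²;  |a| = 14.432 m/s².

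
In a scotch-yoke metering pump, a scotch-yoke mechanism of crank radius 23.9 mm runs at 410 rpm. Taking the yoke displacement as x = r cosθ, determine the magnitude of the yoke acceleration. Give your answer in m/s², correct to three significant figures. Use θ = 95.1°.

3.92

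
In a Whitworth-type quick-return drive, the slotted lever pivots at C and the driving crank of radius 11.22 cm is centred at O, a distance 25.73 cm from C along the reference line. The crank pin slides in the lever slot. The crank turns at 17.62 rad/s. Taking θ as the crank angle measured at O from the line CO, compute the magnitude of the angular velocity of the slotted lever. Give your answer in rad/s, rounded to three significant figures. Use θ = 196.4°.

ω = 17.62 rad/s
Crank pin A relative to C: A = (d + r cosθ, r sinθ); lever angle φ = atan2(r sinθ, d + r cosθ).
Differentiating tanφ: φ̇ = rω(d cosθ + r)/(d² + r² + 2dr cosθ).
d² + r² + 2dr cosθ = |CA|² = 0.0234031 m²;  d cosθ + r = -0.13463 m.
|ω_lever| = |0.1122·17.62·-0.13463| / 0.0234031 = 11.373 rad/s.

11.4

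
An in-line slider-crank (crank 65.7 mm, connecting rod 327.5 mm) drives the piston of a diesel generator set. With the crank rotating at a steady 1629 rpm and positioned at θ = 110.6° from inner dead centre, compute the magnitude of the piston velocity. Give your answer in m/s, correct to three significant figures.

ω = 2π·1629/60 = 170.6 rad/s
For an in-line slider-crank, x = r cosθ + √(L² − r² sin²θ), so v = −rω sinθ·[1 + r cosθ/√(L² − r² sin²θ)].
With r = 0.0657 m, L = 0.3275 m, θ = 110.6°: √(L² − r² sin²θ) = 0.32167 m.
v = −0.0657·170.6·0.93606·[1 + 0.0657·-0.35184/0.32167] = -9.7371 m/s.
|v| = 9.7371 m/s.

9.74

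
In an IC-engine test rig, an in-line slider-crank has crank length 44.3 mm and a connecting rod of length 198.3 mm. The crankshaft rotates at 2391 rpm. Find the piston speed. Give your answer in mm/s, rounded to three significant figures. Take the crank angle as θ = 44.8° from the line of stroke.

9070

ω = 2π·2391/60 = 250.4 rad/s
For an in-line slider-crank, x = r cosθ + √(L² − r² sin²θ), so v = −rω sinθ·[1 + r cosθ/√(L² − r² sin²θ)].
With r = 0.0443 m, L = 0.1983 m, θ = 44.8°: √(L² − r² sin²θ) = 0.19583 m.
v = −0.0443·250.4·0.70463·[1 + 0.0443·0.70957/0.19583] = -9.0704 m/s.
|v| = 9.0704 m/s = 9070.4 mm/s.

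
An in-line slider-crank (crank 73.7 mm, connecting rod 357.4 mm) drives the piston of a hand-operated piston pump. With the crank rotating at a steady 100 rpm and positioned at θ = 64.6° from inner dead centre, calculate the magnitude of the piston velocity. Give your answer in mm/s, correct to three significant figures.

ω = 2π·100/60 = 10.47 rad/s
For an in-line slider-crank, x = r cosθ + √(L² − r² sin²θ), so v = −rω sinθ·[1 + r cosθ/√(L² − r² sin²θ)].
With r = 0.0737 m, L = 0.3574 m, θ = 64.6°: √(L² − r² sin²θ) = 0.35114 m.
v = −0.0737·10.47·0.90334·[1 + 0.0737·0.42894/0.35114] = -0.75995 m/s.
|v| = 0.75995 m/s = 759.95 mm/s.

760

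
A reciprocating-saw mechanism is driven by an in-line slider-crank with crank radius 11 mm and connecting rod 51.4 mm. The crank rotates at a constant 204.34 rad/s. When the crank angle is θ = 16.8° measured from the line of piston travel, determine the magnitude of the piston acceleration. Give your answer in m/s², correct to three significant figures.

522

ω = 204.3 rad/s
x(θ) = r cosθ + √(L² − r² sin²θ); with ω constant, a = ω²·d²x/dθ².
d²x/dθ² = −r cosθ − r²(cos2θ)/√u − r⁴ sin²2θ/(4u^{3/2}),  u = L² − r² sin²θ = 0.00263185 m².
Substituting r = 0.011 m, L = 0.0514 m, θ = 16.8°: d²x/dθ² = -0.012503 m.
a = ω²·d²x/dθ² = (204.3)²·(-0.012503) = -522.08 m/s²;  |a| = 522.08 m/s².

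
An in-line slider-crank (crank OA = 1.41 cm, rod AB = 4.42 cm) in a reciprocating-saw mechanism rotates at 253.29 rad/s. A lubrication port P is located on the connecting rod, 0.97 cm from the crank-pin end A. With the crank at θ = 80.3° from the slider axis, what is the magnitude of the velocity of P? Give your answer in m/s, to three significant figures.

3.59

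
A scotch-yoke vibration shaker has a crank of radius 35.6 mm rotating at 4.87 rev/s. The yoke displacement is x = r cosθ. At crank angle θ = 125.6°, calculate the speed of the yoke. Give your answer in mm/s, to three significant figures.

ω = 30.6 rad/s (from 4.87 rev/s).
x = r cosθ ⇒ ẋ = −rω sinθ.
|v| = rω|sinθ| = 0.0356·30.6·|sin 125.6°| = 0.88573 m/s = 885.73 mm/s.

886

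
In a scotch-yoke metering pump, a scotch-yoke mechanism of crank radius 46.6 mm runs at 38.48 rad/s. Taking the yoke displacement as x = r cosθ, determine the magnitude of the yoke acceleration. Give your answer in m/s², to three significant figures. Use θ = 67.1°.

ω = 38.48 rad/s
x = r cosθ ⇒ ẍ = −rω² cosθ (ω constant).
|a| = rω²|cosθ| = 0.0466·(38.48)²·|cos 67.1°| = 26.85 m/s².

26.8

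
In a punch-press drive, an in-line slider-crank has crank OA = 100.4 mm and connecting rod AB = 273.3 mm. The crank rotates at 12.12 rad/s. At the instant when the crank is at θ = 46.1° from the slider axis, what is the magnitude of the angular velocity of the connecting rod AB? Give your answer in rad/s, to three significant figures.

ω = 12.12 rad/s
The rod makes angle φ with the slider axis where L sinφ = r sinθ; differentiating, L cosφ·φ̇ = r ω cosθ.
L cosφ = √(L² − r² sin²θ) = 0.26355 m.
|ω_rod| = r ω |cosθ| / √(L² − r² sin²θ) = 0.1004·12.12·0.69340/0.26355 = 3.2015 rad/s.

3.20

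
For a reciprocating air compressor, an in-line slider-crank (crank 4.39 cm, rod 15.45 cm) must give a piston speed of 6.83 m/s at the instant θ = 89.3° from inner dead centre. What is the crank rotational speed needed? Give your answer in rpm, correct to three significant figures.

1480

For an in-line slider-crank, |v_piston| = rω|sinθ|·[1 + r cosθ/√(L² − r² sin²θ)].
With r = 0.0439 m, L = 0.1545 m, θ = 89.3°: the bracketed kinematic factor |dx/dθ| = 0.044056 m.
ω = v/|dx/dθ| = 6.83/0.044056 = 155.03 rad/s.
N = 60ω/(2π) = 1480.4 rpm.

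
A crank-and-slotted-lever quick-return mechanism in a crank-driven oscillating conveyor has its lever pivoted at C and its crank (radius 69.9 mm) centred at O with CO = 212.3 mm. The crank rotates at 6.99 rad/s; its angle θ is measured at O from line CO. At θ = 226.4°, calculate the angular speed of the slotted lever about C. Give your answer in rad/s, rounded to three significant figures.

ω = 6.99 rad/s
Crank pin A relative to C: A = (d + r cosθ, r sinθ); lever angle φ = atan2(r sinθ, d + r cosθ).
Differentiating tanφ: φ̇ = rω(d cosθ + r)/(d² + r² + 2dr cosθ).
d² + r² + 2dr cosθ = |CA|² = 0.0294897 m²;  d cosθ + r = -0.076506 m.
|ω_lever| = |0.0699·6.99·-0.076506| / 0.0294897 = 1.2676 rad/s.

1.27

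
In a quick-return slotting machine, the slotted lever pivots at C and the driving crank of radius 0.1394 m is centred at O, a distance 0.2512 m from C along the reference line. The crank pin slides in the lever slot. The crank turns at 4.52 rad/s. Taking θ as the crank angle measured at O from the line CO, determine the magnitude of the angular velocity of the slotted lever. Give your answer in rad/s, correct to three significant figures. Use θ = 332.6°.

1.58

ω = 4.52 rad/s
Crank pin A relative to C: A = (d + r cosθ, r sinθ); lever angle φ = atan2(r sinθ, d + r cosθ).
Differentiating tanφ: φ̇ = rω(d cosθ + r)/(d² + r² + 2dr cosθ).
d² + r² + 2dr cosθ = |CA|² = 0.144712 m²;  d cosθ + r = +0.36242 m.
|ω_lever| = |0.1394·4.52·+0.36242| / 0.144712 = 1.578 rad/s.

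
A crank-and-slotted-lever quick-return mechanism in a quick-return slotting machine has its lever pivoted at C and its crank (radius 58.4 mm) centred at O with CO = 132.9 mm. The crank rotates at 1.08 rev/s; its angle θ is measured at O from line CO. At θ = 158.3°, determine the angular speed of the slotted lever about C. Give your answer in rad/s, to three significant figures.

3.88

ω = 6.786 rad/s (from 1.08 rev/s).
Crank pin A relative to C: A = (d + r cosθ, r sinθ); lever angle φ = atan2(r sinθ, d + r cosθ).
Differentiating tanφ: φ̇ = rω(d cosθ + r)/(d² + r² + 2dr cosθ).
d² + r² + 2dr cosθ = |CA|² = 0.00665031 m²;  d cosθ + r = -0.065082 m.
|ω_lever| = |0.0584·6.786·-0.065082| / 0.00665031 = 3.8782 rad/s.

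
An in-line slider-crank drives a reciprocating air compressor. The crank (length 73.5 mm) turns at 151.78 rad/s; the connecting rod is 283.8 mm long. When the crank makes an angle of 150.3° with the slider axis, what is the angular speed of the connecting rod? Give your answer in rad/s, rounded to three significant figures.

34.4

ω = 151.8 rad/s
The rod makes angle φ with the slider axis where L sinφ = r sinθ; differentiating, L cosφ·φ̇ = r ω cosθ.
L cosφ = √(L² − r² sin²θ) = 0.28145 m.
|ω_rod| = r ω |cosθ| / √(L² − r² sin²θ) = 0.0735·151.8·0.86863/0.28145 = 34.429 rad/s.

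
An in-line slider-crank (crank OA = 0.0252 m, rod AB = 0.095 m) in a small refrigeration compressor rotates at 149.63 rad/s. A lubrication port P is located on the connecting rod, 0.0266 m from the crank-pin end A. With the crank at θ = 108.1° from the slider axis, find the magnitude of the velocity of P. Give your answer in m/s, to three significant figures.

3.60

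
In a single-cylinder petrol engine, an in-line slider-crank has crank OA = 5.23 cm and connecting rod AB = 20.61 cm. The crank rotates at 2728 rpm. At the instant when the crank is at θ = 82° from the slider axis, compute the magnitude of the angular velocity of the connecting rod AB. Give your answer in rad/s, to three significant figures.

10.4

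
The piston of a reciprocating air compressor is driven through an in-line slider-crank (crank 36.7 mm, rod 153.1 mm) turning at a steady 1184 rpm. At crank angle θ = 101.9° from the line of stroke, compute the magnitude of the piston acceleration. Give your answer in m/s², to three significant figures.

243

ω = 2π·1184/60 = 124 rad/s
x(θ) = r cosθ + √(L² − r² sin²θ); with ω constant, a = ω²·d²x/dθ².
d²x/dθ² = −r cosθ − r²(cos2θ)/√u − r⁴ sin²2θ/(4u^{3/2}),  u = L² − r² sin²θ = 0.02215 m².
Substituting r = 0.0367 m, L = 0.1531 m, θ = 101.9°: d²x/dθ² = +0.015826 m.
a = ω²·d²x/dθ² = (124)²·(+0.015826) = +243.29 m/s²;  |a| = 243.29 m/s².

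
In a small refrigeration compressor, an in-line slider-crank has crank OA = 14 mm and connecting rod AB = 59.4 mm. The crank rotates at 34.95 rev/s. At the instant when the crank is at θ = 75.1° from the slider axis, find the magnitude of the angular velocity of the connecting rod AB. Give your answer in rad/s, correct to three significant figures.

ω = 219.6 rad/s (converted from 34.95 rev/s).
The rod makes angle φ with the slider axis where L sinφ = r sinθ; differentiating, L cosφ·φ̇ = r ω cosθ.
L cosφ = √(L² − r² sin²θ) = 0.057839 m.
|ω_rod| = r ω |cosθ| / √(L² − r² sin²θ) = 0.014·219.6·0.25713/0.057839 = 13.668 rad/s.

13.7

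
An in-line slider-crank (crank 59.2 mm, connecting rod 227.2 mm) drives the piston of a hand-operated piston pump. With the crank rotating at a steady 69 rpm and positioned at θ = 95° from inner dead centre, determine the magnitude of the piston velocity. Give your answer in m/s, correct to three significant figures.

0.416

ω = 2π·69/60 = 7.226 rad/s
For an in-line slider-crank, x = r cosθ + √(L² − r² sin²θ), so v = −rω sinθ·[1 + r cosθ/√(L² − r² sin²θ)].
With r = 0.0592 m, L = 0.2272 m, θ = 95°: √(L² − r² sin²θ) = 0.21941 m.
v = −0.0592·7.226·0.99619·[1 + 0.0592·-0.08716/0.21941] = -0.41611 m/s.
|v| = 0.41611 m/s.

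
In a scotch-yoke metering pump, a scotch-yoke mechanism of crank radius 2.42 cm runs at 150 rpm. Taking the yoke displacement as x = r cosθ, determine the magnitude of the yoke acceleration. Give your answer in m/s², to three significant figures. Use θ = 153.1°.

ω = 15.71 rad/s (from 150 rpm).
x = r cosθ ⇒ ẍ = −rω² cosθ (ω constant).
|a| = rω²|cosθ| = 0.0242·(15.71)²·|cos 153.1°| = 5.325 m/s².

5.33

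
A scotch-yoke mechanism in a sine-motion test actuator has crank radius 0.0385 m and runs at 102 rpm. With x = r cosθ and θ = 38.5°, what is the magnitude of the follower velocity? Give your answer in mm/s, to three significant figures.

ω = 10.68 rad/s (from 102 rpm).
x = r cosθ ⇒ ẋ = −rω sinθ.
|v| = rω|sinθ| = 0.0385·10.68·|sin 38.5°| = 0.256 m/s = 256 mm/s.

256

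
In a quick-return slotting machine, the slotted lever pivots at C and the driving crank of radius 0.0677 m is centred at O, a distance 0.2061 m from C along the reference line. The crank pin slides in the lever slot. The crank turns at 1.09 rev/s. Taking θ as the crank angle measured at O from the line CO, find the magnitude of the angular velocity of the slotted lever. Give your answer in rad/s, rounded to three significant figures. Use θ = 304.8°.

ω = 6.849 rad/s (from 1.09 rev/s).
Crank pin A relative to C: A = (d + r cosθ, r sinθ); lever angle φ = atan2(r sinθ, d + r cosθ).
Differentiating tanφ: φ̇ = rω(d cosθ + r)/(d² + r² + 2dr cosθ).
d² + r² + 2dr cosθ = |CA|² = 0.0629868 m²;  d cosθ + r = +0.18532 m.
|ω_lever| = |0.0677·6.849·+0.18532| / 0.0629868 = 1.3642 rad/s.

1.36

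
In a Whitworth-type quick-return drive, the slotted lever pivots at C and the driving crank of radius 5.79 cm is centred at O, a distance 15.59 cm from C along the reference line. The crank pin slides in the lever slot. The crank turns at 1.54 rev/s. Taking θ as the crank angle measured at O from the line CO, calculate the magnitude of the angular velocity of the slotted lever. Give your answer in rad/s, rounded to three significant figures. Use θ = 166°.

5.16

ω = 9.676 rad/s (from 1.54 rev/s).
Crank pin A relative to C: A = (d + r cosθ, r sinθ); lever angle φ = atan2(r sinθ, d + r cosθ).
Differentiating tanφ: φ̇ = rω(d cosθ + r)/(d² + r² + 2dr cosθ).
d² + r² + 2dr cosθ = |CA|² = 0.0101403 m²;  d cosθ + r = -0.093369 m.
|ω_lever| = |0.0579·9.676·-0.093369| / 0.0101403 = 5.1586 rad/s.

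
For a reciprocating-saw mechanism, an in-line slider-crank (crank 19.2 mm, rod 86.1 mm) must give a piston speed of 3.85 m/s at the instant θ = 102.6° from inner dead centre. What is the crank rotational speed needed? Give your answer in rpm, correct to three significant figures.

For an in-line slider-crank, |v_piston| = rω|sinθ|·[1 + r cosθ/√(L² − r² sin²θ)].
With r = 0.0192 m, L = 0.0861 m, θ = 102.6°: the bracketed kinematic factor |dx/dθ| = 0.017804 m.
ω = v/|dx/dθ| = 3.85/0.017804 = 216.25 rad/s.
N = 60ω/(2π) = 2065 rpm.

2070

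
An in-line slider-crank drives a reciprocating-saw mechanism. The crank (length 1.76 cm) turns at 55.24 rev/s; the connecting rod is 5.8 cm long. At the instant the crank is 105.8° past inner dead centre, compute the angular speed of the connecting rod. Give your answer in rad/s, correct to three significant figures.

30.0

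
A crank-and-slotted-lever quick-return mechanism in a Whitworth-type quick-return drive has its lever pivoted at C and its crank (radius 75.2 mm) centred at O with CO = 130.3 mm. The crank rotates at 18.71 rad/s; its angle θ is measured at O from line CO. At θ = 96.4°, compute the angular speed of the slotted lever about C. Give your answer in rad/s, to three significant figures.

4.17

ω = 18.71 rad/s
Crank pin A relative to C: A = (d + r cosθ, r sinθ); lever angle φ = atan2(r sinθ, d + r cosθ).
Differentiating tanφ: φ̇ = rω(d cosθ + r)/(d² + r² + 2dr cosθ).
d² + r² + 2dr cosθ = |CA|² = 0.0204487 m²;  d cosθ + r = +0.060676 m.
|ω_lever| = |0.0752·18.71·+0.060676| / 0.0204487 = 4.1748 rad/s.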